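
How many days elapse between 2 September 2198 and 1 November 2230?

From September 2, 2198 to September 2, 2230: 32 years, of which 7 contain a Feb 29 — 25×365 + 7×366 = 11687 days.
(2200 is not a leap year (divisible by 100 but not 400).)
September 2230: 30 − 2 = 28 days remain.
Then October (31): 31 days.
November 1, 2230: 1 day.
Residual: 60 days.
Total: 11747 days.

11747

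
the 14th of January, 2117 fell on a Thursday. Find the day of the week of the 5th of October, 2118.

January 2117: 31 − 14 = 17 days remain.
Then 20 full months totalling 607 days.
October 1–5, 2118: 5 days.
Total: 17 + 607 + 5 = 629 days.
629 mod 7 = 6, so 6 days after Thursday is Wednesday.

Wednesday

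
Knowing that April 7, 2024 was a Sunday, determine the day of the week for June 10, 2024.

April 2024: 30 − 7 = 23 days remain.
Then May (31): 31 days.
June 1–10, 2024: 10 days.
Total: 23 + 31 + 10 = 64 days.
64 mod 7 = 1, so 1 day after Sunday is Monday.

Monday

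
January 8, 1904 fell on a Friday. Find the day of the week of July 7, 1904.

Thursday

January 1904: 31 − 8 = 23 days remain.
Then February 1904 (29), March (31), April (30), May (31), June (30): 29 + 31 + 30 + 31 + 30 = 151 days.
July 1–7, 1904: 7 days.
Total: 23 + 151 + 7 = 181 days.
181 mod 7 = 6, so 6 days after Friday is Thursday.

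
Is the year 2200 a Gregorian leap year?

2200 is not a leap year (divisible by 100 but not 400).

No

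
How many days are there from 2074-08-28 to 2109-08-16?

12771

From August 28, 2074 to August 28, 2108: 34 years, of which 8 contain a Feb 29 — 26×365 + 8×366 = 12418 days.
(2100 is not a leap year (divisible by 100 but not 400).)
August 2108: 31 − 28 = 3 days remain.
Then 11 full months totalling 334 days.
August 1–16, 2109: 16 days.
Residual: 353 days.
Total: 12771 days.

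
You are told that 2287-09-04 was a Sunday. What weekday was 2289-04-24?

Day-of-year of September 4, 2287: 247.
Day-of-year of April 24, 2289: 114.
2287 has 365 days, so 365 − 247 = 118 days remain in 2287.
Full years: 2288: 366. Sum = 366.
Total: 118 + 366 + 114 = 598 days.
598 mod 7 = 3, so 3 days after Sunday is Wednesday.

Wednesday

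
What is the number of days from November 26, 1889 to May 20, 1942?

Day-of-year of November 26, 1889: 330.
Day-of-year of May 20, 1942: 140.
1889 has 365 days, so 365 − 330 = 35 days remain in 1889.
Full years 1890–1941: 40 common + 12 leap = 40×365 + 12×366 = 18992 days.
Total: 35 + 18992 + 140 = 19167 days.

19167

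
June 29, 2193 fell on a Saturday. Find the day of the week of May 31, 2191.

Tuesday

Count forward from the earlier date (May 31, 2191) to the later (June 29, 2193):
May 2191: 31 − 31 = 0 days remain.
Then 24 full months totalling 731 days.
June 1–29, 2193: 29 days.
Total: 0 + 731 + 29 = 760 days.
760 mod 7 = 4, so 4 days before Saturday is Tuesday.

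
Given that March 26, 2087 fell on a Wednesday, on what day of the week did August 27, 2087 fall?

Wednesday

March 2087: 31 − 26 = 5 days remain.
Then April (30), May (31), June (30), July (31): 30 + 31 + 30 + 31 = 122 days.
August 1–27, 2087: 27 days.
Total: 5 + 122 + 27 = 154 days.
154 is a multiple of 7, so August 27, 2087 falls on the same weekday: Wednesday.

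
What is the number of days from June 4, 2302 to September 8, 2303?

461

June 4, 2302 → June 4, 2303: 365 days.
June 2303: 30 − 4 = 26 days remain.
Then July (31), August (31): 31 + 31 = 62 days.
September 1–8, 2303: 8 days.
Residual: 96 days.
Total: 461 days.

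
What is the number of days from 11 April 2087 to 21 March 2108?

7649

Day-of-year of April 11, 2087: 101.
Day-of-year of March 21, 2108: 81.
2087 has 365 days, so 365 − 101 = 264 days remain in 2087.
Full years 2088–2107: 16 common + 4 leap = 16×365 + 4×366 = 7304 days.
Total: 264 + 7304 + 81 = 7649 days.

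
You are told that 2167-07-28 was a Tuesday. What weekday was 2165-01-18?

Friday

Count forward from the earlier date (January 18, 2165) to the later (July 28, 2167):
Day-of-year of January 18, 2165: 18.
Day-of-year of July 28, 2167: 209.
2165 has 365 days, so 365 − 18 = 347 days remain in 2165.
Full years: 2166: 365. Sum = 365.
Total: 347 + 365 + 209 = 921 days.
921 mod 7 = 4, so 4 days before Tuesday is Friday.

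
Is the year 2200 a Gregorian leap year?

No

2200 is not a leap year (divisible by 100 but not 400).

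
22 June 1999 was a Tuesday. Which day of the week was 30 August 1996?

Friday

Count forward from the earlier date (August 30, 1996) to the later (June 22, 1999):
August 30, 1996 → August 30, 1997: 365 days.
August 30, 1997 → August 30, 1998: 365 days.
August 1998: 31 − 30 = 1 day remains.
Then 9 full months totalling 273 days.
June 1–22, 1999: 22 days.
Residual: 296 days.
Total: 1026 days.
1026 mod 7 = 4, so 4 days before Tuesday is Friday.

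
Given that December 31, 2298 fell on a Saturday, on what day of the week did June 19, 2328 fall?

Tuesday

From December 31, 2298 to December 31, 2327: 29 years, of which 6 contain a Feb 29 — 23×365 + 6×366 = 10591 days.
(2300 is not a leap year (divisible by 100 but not 400).)
December 2327: 31 − 31 = 0 days remain.
Then January (31), February 2328 (29), March (31), April (30), May (31): 31 + 29 + 31 + 30 + 31 = 152 days.
June 1–19, 2328: 19 days.
Residual: 171 days.
Total: 10762 days.
10762 mod 7 = 3, so 3 days after Saturday is Tuesday.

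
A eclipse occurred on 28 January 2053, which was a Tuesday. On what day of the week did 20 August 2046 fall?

Monday

Count forward from the earlier date (August 20, 2046) to the later (January 28, 2053):
August 20, 2046 → August 20, 2047: 365 days.
August 20, 2047 → August 20, 2048: 366 days (2048 is a leap year).
August 20, 2048 → August 20, 2049: 365 days.
August 20, 2049 → August 20, 2050: 365 days.
August 20, 2050 → August 20, 2051: 365 days.
August 20, 2051 → August 20, 2052: 366 days (2052 is a leap year).
August 2052: 31 − 20 = 11 days remain.
Then September (30), October (31), November (30), December (31): 30 + 31 + 30 + 31 = 122 days.
January 1–28, 2053: 28 days.
Residual: 161 days.
Total: 2353 days.
2353 mod 7 = 1, so 1 day before Tuesday is Monday.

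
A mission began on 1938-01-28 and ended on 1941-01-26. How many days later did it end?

Day-of-year of January 28, 1938: 28.
Day-of-year of January 26, 1941: 26.
1938 has 365 days, so 365 − 28 = 337 days remain in 1938.
Full years: 1939: 365; 1940: 366. Sum = 731.
Total: 337 + 731 + 26 = 1094 days.

1094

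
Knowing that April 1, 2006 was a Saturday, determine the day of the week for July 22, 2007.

Day-of-year of April 1, 2006: 91.
Day-of-year of July 22, 2007: 203.
2006 has 365 days, so 365 − 91 = 274 days remain in 2006.
Total: 274 + 203 = 477 days.
477 mod 7 = 1, so 1 day after Saturday is Sunday.

Sunday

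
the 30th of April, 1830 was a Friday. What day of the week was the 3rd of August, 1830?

Tuesday

April 1830: 30 − 30 = 0 days remain.
Then May (31), June (30), July (31): 31 + 30 + 31 = 92 days.
August 1–3, 1830: 3 days.
Total: 0 + 92 + 3 = 95 days.
95 mod 7 = 4, so 4 days after Friday is Tuesday.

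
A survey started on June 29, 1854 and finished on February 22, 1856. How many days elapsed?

Day-of-year of June 29, 1854: 180.
Day-of-year of February 22, 1856: 53.
1854 has 365 days, so 365 − 180 = 185 days remain in 1854.
Full years: 1855: 365. Sum = 365.
Total: 185 + 365 + 53 = 603 days.

603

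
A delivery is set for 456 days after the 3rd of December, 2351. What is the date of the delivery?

the 3rd of March, 2353

Count 456 days after December 3, 2351:
Day-of-year of December 3, 2351: 337.
Day-of-year of March 3, 2353: 62.
2351 has 365 days, so 365 − 337 = 28 days remain in 2351.
Full years: 2352: 366. Sum = 366.
Total: 28 + 366 + 62 = 456 days.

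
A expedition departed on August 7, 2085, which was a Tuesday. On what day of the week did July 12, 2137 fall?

Friday

From August 7, 2085 to August 7, 2136: 51 years, of which 12 contain a Feb 29 — 39×365 + 12×366 = 18627 days.
(2100 is not a leap year (divisible by 100 but not 400).)
August 2136: 31 − 7 = 24 days remain.
Then 10 full months totalling 303 days.
July 1–12, 2137: 12 days.
Residual: 339 days.
Total: 18966 days.
18966 mod 7 = 3, so 3 days after Tuesday is Friday.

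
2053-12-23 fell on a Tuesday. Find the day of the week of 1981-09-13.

Count forward from the earlier date (September 13, 1981) to the later (December 23, 2053):
From September 13, 1981 to September 13, 2053: 72 years, of which 18 contain a Feb 29 — 54×365 + 18×366 = 26298 days.
(2000 is a leap year (divisible by 400).)
September 2053: 30 − 13 = 17 days remain.
Then October (31), November (30): 31 + 30 = 61 days.
December 1–23, 2053: 23 days.
Residual: 101 days.
Total: 26399 days.
26399 mod 7 = 2, so 2 days before Tuesday is Sunday.

Sunday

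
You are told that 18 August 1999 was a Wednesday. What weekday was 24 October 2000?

Tuesday

August 18, 1999 → August 18, 2000: 366 days (2000 is a leap year (divisible by 400)).
August 2000: 31 − 18 = 13 days remain.
Then September (30): 30 days.
October 1–24, 2000: 24 days.
Residual: 67 days.
Total: 433 days.
433 mod 7 = 6, so 6 days after Wednesday is Tuesday.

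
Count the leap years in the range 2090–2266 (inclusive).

Years divisible by 4: 2092, 2096, …, 2264 — 44 in all.
Of these, 2100, 2200 are divisible by 100 but not 400, so not leap.
Leap years: 44 − 2 = 42.

42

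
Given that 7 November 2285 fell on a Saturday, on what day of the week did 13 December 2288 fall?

Day-of-year of November 7, 2285: 311.
Day-of-year of December 13, 2288: 348.
2285 has 365 days, so 365 − 311 = 54 days remain in 2285.
Full years: 2286: 365; 2287: 365. Sum = 730.
Total: 54 + 730 + 348 = 1132 days.
1132 mod 7 = 5, so 5 days after Saturday is Thursday.

Thursday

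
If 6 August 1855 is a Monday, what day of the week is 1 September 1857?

Day-of-year of August 6, 1855: 218.
Day-of-year of September 1, 1857: 244.
1855 has 365 days, so 365 − 218 = 147 days remain in 1855.
Full years: 1856: 366. Sum = 366.
Total: 147 + 366 + 244 = 757 days.
757 mod 7 = 1, so 1 day after Monday is Tuesday.

Tuesday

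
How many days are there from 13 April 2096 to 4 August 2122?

9608

Day-of-year of April 13, 2096: 104.
Day-of-year of August 4, 2122: 216.
2096 has 366 days, so 366 − 104 = 262 days remain in 2096.
Full years 2097–2121: 20 common + 5 leap = 20×365 + 5×366 = 9130 days.
Total: 262 + 9130 + 216 = 9608 days.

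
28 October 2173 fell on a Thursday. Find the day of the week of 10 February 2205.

Sunday

From October 28, 2173 to October 28, 2204: 31 years, of which 7 contain a Feb 29 — 24×365 + 7×366 = 11322 days.
(2200 is not a leap year (divisible by 100 but not 400).)
October 2204: 31 − 28 = 3 days remain.
Then November (30), December (31), January (31): 30 + 31 + 31 = 92 days.
February 1–10, 2205: 10 days (2205 is not a leap year).
Residual: 105 days.
Total: 11427 days.
11427 mod 7 = 3, so 3 days after Thursday is Sunday.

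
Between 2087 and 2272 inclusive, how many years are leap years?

45

Years divisible by 4: 2088, 2092, …, 2272 — 47 in all.
Of these, 2100, 2200 are divisible by 100 but not 400, so not leap.
Leap years: 47 − 2 = 45.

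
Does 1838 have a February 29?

No

1838 is not a leap year.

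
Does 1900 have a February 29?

1900 is not a leap year (divisible by 100 but not 400).

No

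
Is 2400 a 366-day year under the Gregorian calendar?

2400 is a leap year (divisible by 400).

Yes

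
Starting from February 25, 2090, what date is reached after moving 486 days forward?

June 26, 2091

Count 486 days after February 25, 2090:
February 25, 2090 → February 25, 2091: 365 days.
February 2091: 28 − 25 = 3 days remain (2091 is not a leap year, so February has 28 days).
Then March (31), April (30), May (31): 31 + 30 + 31 = 92 days.
June 1–26, 2091: 26 days.
Residual: 121 days.
Total: 486 days.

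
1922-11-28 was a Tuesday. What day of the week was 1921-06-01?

Count forward from the earlier date (June 1, 1921) to the later (November 28, 1922):
Day-of-year of June 1, 1921: 152.
Day-of-year of November 28, 1922: 332.
1921 has 365 days, so 365 − 152 = 213 days remain in 1921.
Total: 213 + 332 = 545 days.
545 mod 7 = 6, so 6 days before Tuesday is Wednesday.

Wednesday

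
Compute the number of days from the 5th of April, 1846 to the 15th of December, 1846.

254

April 1846: 30 − 5 = 25 days remain.
Then May (31), June (30), July (31), August (31), September (30), October (31), November (30): 31 + 30 + 31 + 31 + 30 + 31 + 30 = 214 days.
December 1–15, 1846: 15 days.
Total: 25 + 214 + 15 = 254 days.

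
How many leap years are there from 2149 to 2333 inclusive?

44

Years divisible by 4: 2152, 2156, …, 2332 — 46 in all.
Of these, 2200, 2300 are divisible by 100 but not 400, so not leap.
Leap years: 46 − 2 = 44.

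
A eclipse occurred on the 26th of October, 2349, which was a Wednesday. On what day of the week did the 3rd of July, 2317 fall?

Tuesday

Count forward from the earlier date (July 3, 2317) to the later (October 26, 2349):
From July 3, 2317 to July 3, 2349: 32 years, of which 8 contain a Feb 29 — 24×365 + 8×366 = 11688 days.
July 2349: 31 − 3 = 28 days remain.
Then August (31), September (30): 31 + 30 = 61 days.
October 1–26, 2349: 26 days.
Residual: 115 days.
Total: 11803 days.
11803 mod 7 = 1, so 1 day before Wednesday is Tuesday.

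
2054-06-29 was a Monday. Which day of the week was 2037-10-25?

Count forward from the earlier date (October 25, 2037) to the later (June 29, 2054):
From October 25, 2037 to October 25, 2053: 16 years, of which 4 contain a Feb 29 — 12×365 + 4×366 = 5844 days.
October 2053: 31 − 25 = 6 days remain.
Then November (30), December (31), January (31), February 2054 (28), March (31), April (30), May (31): 30 + 31 + 31 + 28 + 31 + 30 + 31 = 212 days.
June 1–29, 2054: 29 days.
Residual: 247 days.
Total: 6091 days.
6091 mod 7 = 1, so 1 day before Monday is Sunday.

Sunday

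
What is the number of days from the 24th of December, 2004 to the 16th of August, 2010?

2061

December 24, 2004 → December 24, 2005: 365 days.
December 24, 2005 → December 24, 2006: 365 days.
December 24, 2006 → December 24, 2007: 365 days.
December 24, 2007 → December 24, 2008: 366 days (2008 is a leap year).
December 24, 2008 → December 24, 2009: 365 days.
December 2009: 31 − 24 = 7 days remain.
Then January (31), February 2010 (28), March (31), April (30), May (31), June (30), July (31): 31 + 28 + 31 + 30 + 31 + 30 + 31 = 212 days.
August 1–16, 2010: 16 days.
Residual: 235 days.
Total: 2061 days.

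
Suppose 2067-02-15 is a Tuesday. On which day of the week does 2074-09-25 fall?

Day-of-year of February 15, 2067: 46.
Day-of-year of September 25, 2074: 268.
2067 has 365 days, so 365 − 46 = 319 days remain in 2067.
Full years: 2068: 366; 2069: 365; 2070: 365; 2071: 365; 2072: 366; 2073: 365. Sum = 2192.
Total: 319 + 2192 + 268 = 2779 days.
2779 is a multiple of 7, so 2074-09-25 falls on the same weekday: Tuesday.

Tuesday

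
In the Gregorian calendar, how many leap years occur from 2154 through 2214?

Years divisible by 4: 2156, 2160, …, 2212 — 15 in all.
Of these, 2200 is divisible by 100 but not 400, so not leap.
Leap years: 15 − 1 = 14.

14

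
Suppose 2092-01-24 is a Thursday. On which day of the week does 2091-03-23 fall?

Count forward from the earlier date (March 23, 2091) to the later (January 24, 2092):
Day-of-year of March 23, 2091: 82.
Day-of-year of January 24, 2092: 24.
2091 has 365 days, so 365 − 82 = 283 days remain in 2091.
Total: 283 + 24 = 307 days.
307 mod 7 = 6, so 6 days before Thursday is Friday.

Friday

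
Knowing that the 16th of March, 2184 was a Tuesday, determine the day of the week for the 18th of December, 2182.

Count forward from the earlier date (December 18, 2182) to the later (March 16, 2184):
December 18, 2182 → December 18, 2183: 365 days.
December 2183: 31 − 18 = 13 days remain.
Then January (31), February 2184 (29): 31 + 29 = 60 days.
March 1–16, 2184: 16 days.
Residual: 89 days.
Total: 454 days.
454 mod 7 = 6, so 6 days before Tuesday is Wednesday.

Wednesday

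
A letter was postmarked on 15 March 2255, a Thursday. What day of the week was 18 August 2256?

March 15, 2255 → March 15, 2256: 366 days (2256 is a leap year).
March 2256: 31 − 15 = 16 days remain.
Then April (30), May (31), June (30), July (31): 30 + 31 + 30 + 31 = 122 days.
August 1–18, 2256: 18 days.
Residual: 156 days.
Total: 522 days.
522 mod 7 = 4, so 4 days after Thursday is Monday.

Monday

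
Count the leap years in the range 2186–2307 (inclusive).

28

Years divisible by 4: 2188, 2192, …, 2304 — 30 in all.
Of these, 2200, 2300 are divisible by 100 but not 400, so not leap.
Leap years: 30 − 2 = 28.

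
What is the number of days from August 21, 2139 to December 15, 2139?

August 2139: 31 − 21 = 10 days remain.
Then September (30), October (31), November (30): 30 + 31 + 30 = 91 days.
December 1–15, 2139: 15 days.
Total: 10 + 91 + 15 = 116 days.

116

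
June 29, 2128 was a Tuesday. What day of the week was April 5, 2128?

Count forward from the earlier date (April 5, 2128) to the later (June 29, 2128):
April 2128: 30 − 5 = 25 days remain.
Then May (31): 31 days.
June 1–29, 2128: 29 days.
Total: 25 + 31 + 29 = 85 days.
85 mod 7 = 1, so 1 day before Tuesday is Monday.

Monday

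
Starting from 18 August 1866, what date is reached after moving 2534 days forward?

26 July 1873

Count 2534 days after August 18, 1866:
Day-of-year of August 18, 1866: 230.
Day-of-year of July 26, 1873: 207.
1866 has 365 days, so 365 − 230 = 135 days remain in 1866.
Full years: 1867: 365; 1868: 366; 1869: 365; 1870: 365; 1871: 365; 1872: 366. Sum = 2192.
Total: 135 + 2192 + 207 = 2534 days.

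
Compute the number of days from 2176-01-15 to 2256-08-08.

29425

From January 15, 2176 to January 15, 2256: 80 years, of which 19 contain a Feb 29 — 61×365 + 19×366 = 29219 days.
(2200 is not a leap year (divisible by 100 but not 400).)
January 2256: 31 − 15 = 16 days remain.
Then February 2256 (29), March (31), April (30), May (31), June (30), July (31): 29 + 31 + 30 + 31 + 30 + 31 = 182 days.
August 1–8, 2256: 8 days.
Residual: 206 days.
Total: 29425 days.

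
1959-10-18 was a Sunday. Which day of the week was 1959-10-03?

Saturday

Count forward from the earlier date (October 3, 1959) to the later (October 18, 1959):
Within October 1959: 18 − 3 = 15 days.
15 mod 7 = 1, so 1 day before Sunday is Saturday.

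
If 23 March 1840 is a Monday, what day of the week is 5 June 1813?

Count forward from the earlier date (June 5, 1813) to the later (March 23, 1840):
Day-of-year of June 5, 1813: 156.
Day-of-year of March 23, 1840: 83.
1813 has 365 days, so 365 − 156 = 209 days remain in 1813.
Full years 1814–1839: 20 common + 6 leap = 20×365 + 6×366 = 9496 days.
Total: 209 + 9496 + 83 = 9788 days.
9788 mod 7 = 2, so 2 days before Monday is Saturday.

Saturday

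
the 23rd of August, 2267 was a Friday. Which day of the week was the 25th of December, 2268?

August 23, 2267 → August 23, 2268: 366 days (2268 is a leap year).
August 2268: 31 − 23 = 8 days remain.
Then September (30), October (31), November (30): 30 + 31 + 30 = 91 days.
December 1–25, 2268: 25 days.
Residual: 124 days.
Total: 490 days.
490 is a multiple of 7, so the 25th of December, 2268 falls on the same weekday: Friday.

Friday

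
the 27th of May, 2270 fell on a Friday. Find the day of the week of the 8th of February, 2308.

Day-of-year of May 27, 2270: 147.
Day-of-year of February 8, 2308: 39.
2270 has 365 days, so 365 − 147 = 218 days remain in 2270.
Full years 2271–2307: 29 common + 8 leap = 29×365 + 8×366 = 13513 days.
Total: 218 + 13513 + 39 = 13770 days.
13770 mod 7 = 1, so 1 day after Friday is Saturday.

Saturday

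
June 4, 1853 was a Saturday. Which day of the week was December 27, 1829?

Count forward from the earlier date (December 27, 1829) to the later (June 4, 1853):
From December 27, 1829 to December 27, 1852: 23 years, of which 6 contain a Feb 29 — 17×365 + 6×366 = 8401 days.
December 1852: 31 − 27 = 4 days remain.
Then January (31), February 1853 (28), March (31), April (30), May (31): 31 + 28 + 31 + 30 + 31 = 151 days.
June 1–4, 1853: 4 days.
Residual: 159 days.
Total: 8560 days.
8560 mod 7 = 6, so 6 days before Saturday is Sunday.

Sunday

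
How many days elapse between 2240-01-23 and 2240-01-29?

Within January 2240: 29 − 23 = 6 days.

6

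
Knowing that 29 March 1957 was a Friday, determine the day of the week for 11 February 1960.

Thursday

March 29, 1957 → March 29, 1958: 365 days.
March 29, 1958 → March 29, 1959: 365 days.
March 1959: 31 − 29 = 2 days remain.
Then 10 full months totalling 306 days.
February 1–11, 1960: 11 days (1960 is a leap year).
Residual: 319 days.
Total: 1049 days.
1049 mod 7 = 6, so 6 days after Friday is Thursday.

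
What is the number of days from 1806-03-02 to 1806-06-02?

92

March 1806: 31 − 2 = 29 days remain.
Then April (30), May (31): 30 + 31 = 61 days.
June 1–2, 1806: 2 days.
Total: 29 + 61 + 2 = 92 days.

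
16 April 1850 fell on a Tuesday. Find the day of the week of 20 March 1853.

Sunday

Day-of-year of April 16, 1850: 106.
Day-of-year of March 20, 1853: 79.
1850 has 365 days, so 365 − 106 = 259 days remain in 1850.
Full years: 1851: 365; 1852: 366. Sum = 731.
Total: 259 + 731 + 79 = 1069 days.
1069 mod 7 = 5, so 5 days after Tuesday is Sunday.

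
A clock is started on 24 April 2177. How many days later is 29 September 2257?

Day-of-year of April 24, 2177: 114.
Day-of-year of September 29, 2257: 272.
2177 has 365 days, so 365 − 114 = 251 days remain in 2177.
Full years 2178–2256: 60 common + 19 leap = 60×365 + 19×366 = 28854 days.
Total: 251 + 28854 + 272 = 29377 days.

29377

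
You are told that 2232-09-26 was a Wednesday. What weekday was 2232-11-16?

September 2232: 30 − 26 = 4 days remain.
Then October (31): 31 days.
November 1–16, 2232: 16 days.
Total: 4 + 31 + 16 = 51 days.
51 mod 7 = 2, so 2 days after Wednesday is Friday.

Friday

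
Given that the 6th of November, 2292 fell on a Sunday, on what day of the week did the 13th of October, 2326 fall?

From November 6, 2292 to November 6, 2325: 33 years, of which 7 contain a Feb 29 — 26×365 + 7×366 = 12052 days.
(2300 is not a leap year (divisible by 100 but not 400).)
November 2325: 30 − 6 = 24 days remain.
Then 10 full months totalling 304 days.
October 1–13, 2326: 13 days.
Residual: 341 days.
Total: 12393 days.
12393 mod 7 = 3, so 3 days after Sunday is Wednesday.

Wednesday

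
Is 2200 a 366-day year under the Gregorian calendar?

2200 is not a leap year (divisible by 100 but not 400).

No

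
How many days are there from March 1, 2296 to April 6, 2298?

March 1, 2296 → March 1, 2297: 365 days.
March 1, 2297 → March 1, 2298: 365 days.
March 2298: 31 − 1 = 30 days remain.
April 1–6, 2298: 6 days.
Residual: 36 days.
Total: 766 days.

766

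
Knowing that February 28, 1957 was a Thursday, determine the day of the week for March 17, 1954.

Wednesday

Count forward from the earlier date (March 17, 1954) to the later (February 28, 1957):
March 17, 1954 → March 17, 1955: 365 days.
March 17, 1955 → March 17, 1956: 366 days (1956 is a leap year).
March 1956: 31 − 17 = 14 days remain.
Then 10 full months totalling 306 days.
February 1–28, 1957: 28 days (1957 is not a leap year).
Residual: 348 days.
Total: 1079 days.
1079 mod 7 = 1, so 1 day before Thursday is Wednesday.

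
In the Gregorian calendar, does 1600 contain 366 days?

Yes

1600 is a leap year (divisible by 400).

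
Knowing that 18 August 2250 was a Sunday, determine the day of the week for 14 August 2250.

Wednesday

Count forward from the earlier date (August 14, 2250) to the later (August 18, 2250):
Within August 2250: 18 − 14 = 4 days.
4 mod 7 = 4, so 4 days before Sunday is Wednesday.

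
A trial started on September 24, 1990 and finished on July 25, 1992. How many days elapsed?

670

September 24, 1990 → September 24, 1991: 365 days.
September 1991: 30 − 24 = 6 days remain.
Then 9 full months totalling 274 days.
July 1–25, 1992: 25 days.
Residual: 305 days.
Total: 670 days.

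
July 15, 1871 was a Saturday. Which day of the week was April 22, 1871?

Count forward from the earlier date (April 22, 1871) to the later (July 15, 1871):
April 1871: 30 − 22 = 8 days remain.
Then May (31), June (30): 31 + 30 = 61 days.
July 1–15, 1871: 15 days.
Total: 8 + 61 + 15 = 84 days.
84 is a multiple of 7, so April 22, 1871 falls on the same weekday: Saturday.

Saturday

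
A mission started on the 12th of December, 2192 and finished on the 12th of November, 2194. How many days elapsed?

Day-of-year of December 12, 2192: 347.
Day-of-year of November 12, 2194: 316.
2192 has 366 days, so 366 − 347 = 19 days remain in 2192.
Full years: 2193: 365. Sum = 365.
Total: 19 + 365 + 316 = 700 days.

700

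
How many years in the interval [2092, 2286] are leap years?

Years divisible by 4: 2092, 2096, …, 2284 — 49 in all.
Of these, 2100, 2200 are divisible by 100 but not 400, so not leap.
Leap years: 49 − 2 = 47.

47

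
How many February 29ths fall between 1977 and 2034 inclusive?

Years divisible by 4: 1980, 1984, …, 2032 — 14 in all.
2000 is divisible by 400, so still leap.
No century exceptions apply. Count: 14.

14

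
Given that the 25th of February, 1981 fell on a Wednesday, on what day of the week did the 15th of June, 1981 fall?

February 1981: 28 − 25 = 3 days remain (1981 is not a leap year, so February has 28 days).
Then March (31), April (30), May (31): 31 + 30 + 31 = 92 days.
June 1–15, 1981: 15 days.
Total: 3 + 92 + 15 = 110 days.
110 mod 7 = 5, so 5 days after Wednesday is Monday.

Monday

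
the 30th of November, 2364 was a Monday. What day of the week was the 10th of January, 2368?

November 30, 2364 → November 30, 2365: 365 days.
November 30, 2365 → November 30, 2366: 365 days.
November 30, 2366 → November 30, 2367: 365 days.
November 2367: 30 − 30 = 0 days remain.
Then December (31): 31 days.
January 1–10, 2368: 10 days.
Residual: 41 days.
Total: 1136 days.
1136 mod 7 = 2, so 2 days after Monday is Wednesday.

Wednesday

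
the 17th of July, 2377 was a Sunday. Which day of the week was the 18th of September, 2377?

Sunday

July 2377: 31 − 17 = 14 days remain.
Then August (31): 31 days.
September 1–18, 2377: 18 days.
Total: 14 + 31 + 18 = 63 days.
63 is a multiple of 7, so the 18th of September, 2377 falls on the same weekday: Sunday.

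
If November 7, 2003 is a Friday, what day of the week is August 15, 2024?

From November 7, 2003 to November 7, 2023: 20 years, of which 5 contain a Feb 29 — 15×365 + 5×366 = 7305 days.
November 2023: 30 − 7 = 23 days remain.
Then December (31), January (31), February 2024 (29), March (31), April (30), May (31), June (30), July (31): 31 + 31 + 29 + 31 + 30 + 31 + 30 + 31 = 244 days.
August 1–15, 2024: 15 days.
Residual: 282 days.
Total: 7587 days.
7587 mod 7 = 6, so 6 days after Friday is Thursday.

Thursday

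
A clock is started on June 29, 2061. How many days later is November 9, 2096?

12917

From June 29, 2061 to June 29, 2096: 35 years, of which 9 contain a Feb 29 — 26×365 + 9×366 = 12784 days.
June 2096: 30 − 29 = 1 day remains.
Then July (31), August (31), September (30), October (31): 31 + 31 + 30 + 31 = 123 days.
November 1–9, 2096: 9 days.
Residual: 133 days.
Total: 12917 days.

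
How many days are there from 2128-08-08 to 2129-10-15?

Day-of-year of August 8, 2128: 221.
Day-of-year of October 15, 2129: 288.
2128 has 366 days, so 366 − 221 = 145 days remain in 2128.
Total: 145 + 288 = 433 days.

433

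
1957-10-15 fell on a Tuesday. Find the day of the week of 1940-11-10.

Count forward from the earlier date (November 10, 1940) to the later (October 15, 1957):
Day-of-year of November 10, 1940: 315.
Day-of-year of October 15, 1957: 288.
1940 has 366 days, so 366 − 315 = 51 days remain in 1940.
Full years 1941–1956: 12 common + 4 leap = 12×365 + 4×366 = 5844 days.
Total: 51 + 5844 + 288 = 6183 days.
6183 mod 7 = 2, so 2 days before Tuesday is Sunday.

Sunday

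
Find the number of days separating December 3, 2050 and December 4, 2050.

Within December 2050: 4 − 3 = 1 day.

1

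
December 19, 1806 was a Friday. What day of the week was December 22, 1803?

Count forward from the earlier date (December 22, 1803) to the later (December 19, 1806):
December 22, 1803 → December 22, 1804: 366 days (1804 is a leap year).
December 22, 1804 → December 22, 1805: 365 days.
December 1805: 31 − 22 = 9 days remain.
Then 11 full months totalling 334 days.
December 1–19, 1806: 19 days.
Residual: 362 days.
Total: 1093 days.
1093 mod 7 = 1, so 1 day before Friday is Thursday.

Thursday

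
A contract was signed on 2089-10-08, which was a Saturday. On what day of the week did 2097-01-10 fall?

Day-of-year of October 8, 2089: 281.
Day-of-year of January 10, 2097: 10.
2089 has 365 days, so 365 − 281 = 84 days remain in 2089.
Full years 2090–2096: 5 common + 2 leap = 5×365 + 2×366 = 2557 days.
Total: 84 + 2557 + 10 = 2651 days.
2651 mod 7 = 5, so 5 days after Saturday is Thursday.

Thursday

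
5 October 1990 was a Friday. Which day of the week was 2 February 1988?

Count forward from the earlier date (February 2, 1988) to the later (October 5, 1990):
February 2, 1988 → February 2, 1989: 366 days (1988 is a leap year).
February 2, 1989 → February 2, 1990: 365 days.
February 1990: 28 − 2 = 26 days remain (1990 is not a leap year, so February has 28 days).
Then March (31), April (30), May (31), June (30), July (31), August (31), September (30): 31 + 30 + 31 + 30 + 31 + 31 + 30 = 214 days.
October 1–5, 1990: 5 days.
Residual: 245 days.
Total: 976 days.
976 mod 7 = 3, so 3 days before Friday is Tuesday.

Tuesday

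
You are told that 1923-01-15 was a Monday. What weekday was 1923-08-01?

Wednesday

January 1923: 31 − 15 = 16 days remain.
Then February 1923 (28), March (31), April (30), May (31), June (30), July (31): 28 + 31 + 30 + 31 + 30 + 31 = 181 days.
August 1, 1923: 1 day.
Total: 16 + 181 + 1 = 198 days.
198 mod 7 = 2, so 2 days after Monday is Wednesday.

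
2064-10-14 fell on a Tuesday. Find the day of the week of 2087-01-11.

Saturday

Day-of-year of October 14, 2064: 288.
Day-of-year of January 11, 2087: 11.
2064 has 366 days, so 366 − 288 = 78 days remain in 2064.
Full years 2065–2086: 17 common + 5 leap = 17×365 + 5×366 = 8035 days.
Total: 78 + 8035 + 11 = 8124 days.
8124 mod 7 = 4, so 4 days after Tuesday is Saturday.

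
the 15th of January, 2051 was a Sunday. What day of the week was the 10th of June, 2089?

Friday

From January 15, 2051 to January 15, 2089: 38 years, of which 10 contain a Feb 29 — 28×365 + 10×366 = 13880 days.
January 2089: 31 − 15 = 16 days remain.
Then February 2089 (28), March (31), April (30), May (31): 28 + 31 + 30 + 31 = 120 days.
June 1–10, 2089: 10 days.
Residual: 146 days.
Total: 14026 days.
14026 mod 7 = 5, so 5 days after Sunday is Friday.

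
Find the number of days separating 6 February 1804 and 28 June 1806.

873

Day-of-year of February 6, 1804: 37.
Day-of-year of June 28, 1806: 179.
1804 has 366 days, so 366 − 37 = 329 days remain in 1804.
Full years: 1805: 365. Sum = 365.
Total: 329 + 365 + 179 = 873 days.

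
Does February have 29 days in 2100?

2100 is not a leap year (divisible by 100 but not 400).

No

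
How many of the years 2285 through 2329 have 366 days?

Years divisible by 4 in [2285, 2329]: 2288, 2292, 2296, 2300, 2304, 2308, 2312, 2316, 2320, 2324, 2328.
Of these, 2300 is divisible by 100 but not 400, so not leap.
Leap years: 11 − 1 = 10.

10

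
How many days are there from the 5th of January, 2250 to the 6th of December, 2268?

6910

Day-of-year of January 5, 2250: 5.
Day-of-year of December 6, 2268: 341.
2250 has 365 days, so 365 − 5 = 360 days remain in 2250.
Full years 2251–2267: 13 common + 4 leap = 13×365 + 4×366 = 6209 days.
Total: 360 + 6209 + 341 = 6910 days.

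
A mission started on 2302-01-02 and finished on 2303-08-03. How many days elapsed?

578

January 2, 2302 → January 2, 2303: 365 days.
January 2303: 31 − 2 = 29 days remain.
Then February 2303 (28), March (31), April (30), May (31), June (30), July (31): 28 + 31 + 30 + 31 + 30 + 31 = 181 days.
August 1–3, 2303: 3 days.
Residual: 213 days.
Total: 578 days.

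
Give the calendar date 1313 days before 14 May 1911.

9 October 1907

Count 1313 days before May 14, 1911:
October 9, 1907 → October 9, 1908: 366 days (1908 is a leap year).
October 9, 1908 → October 9, 1909: 365 days.
October 9, 1909 → October 9, 1910: 365 days.
October 1910: 31 − 9 = 22 days remain.
Then November (30), December (31), January (31), February 1911 (28), March (31), April (30): 30 + 31 + 31 + 28 + 31 + 30 = 181 days.
May 1–14, 1911: 14 days.
Residual: 217 days.
Total: 1313 days.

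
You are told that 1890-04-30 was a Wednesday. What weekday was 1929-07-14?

Sunday

From April 30, 1890 to April 30, 1929: 39 years, of which 9 contain a Feb 29 — 30×365 + 9×366 = 14244 days.
(1900 is not a leap year (divisible by 100 but not 400).)
April 1929: 30 − 30 = 0 days remain.
Then May (31), June (30): 31 + 30 = 61 days.
July 1–14, 1929: 14 days.
Residual: 75 days.
Total: 14319 days.
14319 mod 7 = 4, so 4 days after Wednesday is Sunday.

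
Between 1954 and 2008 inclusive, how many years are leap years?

14

Years divisible by 4: 1956, 1960, …, 2008 — 14 in all.
2000 is divisible by 400, so still leap.
No century exceptions apply. Count: 14.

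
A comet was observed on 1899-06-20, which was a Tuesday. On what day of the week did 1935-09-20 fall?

Friday

Day-of-year of June 20, 1899: 171.
Day-of-year of September 20, 1935: 263.
1899 has 365 days, so 365 − 171 = 194 days remain in 1899.
Full years 1900–1934: 27 common + 8 leap = 27×365 + 8×366 = 12783 days.
Total: 194 + 12783 + 263 = 13240 days.
13240 mod 7 = 3, so 3 days after Tuesday is Friday.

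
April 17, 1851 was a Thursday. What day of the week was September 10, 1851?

April 1851: 30 − 17 = 13 days remain.
Then May (31), June (30), July (31), August (31): 31 + 30 + 31 + 31 = 123 days.
September 1–10, 1851: 10 days.
Total: 13 + 123 + 10 = 146 days.
146 mod 7 = 6, so 6 days after Thursday is Wednesday.

Wednesday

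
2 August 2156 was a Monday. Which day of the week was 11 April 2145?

Count forward from the earlier date (April 11, 2145) to the later (August 2, 2156):
From April 11, 2145 to April 11, 2156: 11 years, of which 3 contain a Feb 29 — 8×365 + 3×366 = 4018 days.
April 2156: 30 − 11 = 19 days remain.
Then May (31), June (30), July (31): 31 + 30 + 31 = 92 days.
August 1–2, 2156: 2 days.
Residual: 113 days.
Total: 4131 days.
4131 mod 7 = 1, so 1 day before Monday is Sunday.

Sunday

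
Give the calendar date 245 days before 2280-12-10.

2280-04-09

Count 245 days before December 10, 2280:
April 2280: 30 − 9 = 21 days remain.
Then May (31), June (30), July (31), August (31), September (30), October (31), November (30): 31 + 30 + 31 + 31 + 30 + 31 + 30 = 214 days.
December 1–10, 2280: 10 days.
Total: 21 + 214 + 10 = 245 days.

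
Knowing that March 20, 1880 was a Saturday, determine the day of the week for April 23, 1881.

Saturday

Day-of-year of March 20, 1880: 80.
Day-of-year of April 23, 1881: 113.
1880 has 366 days, so 366 − 80 = 286 days remain in 1880.
Total: 286 + 113 = 399 days.
399 is a multiple of 7, so April 23, 1881 falls on the same weekday: Saturday.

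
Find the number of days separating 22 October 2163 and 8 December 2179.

5891

Day-of-year of October 22, 2163: 295.
Day-of-year of December 8, 2179: 342.
2163 has 365 days, so 365 − 295 = 70 days remain in 2163.
Full years 2164–2178: 11 common + 4 leap = 11×365 + 4×366 = 5479 days.
Total: 70 + 5479 + 342 = 5891 days.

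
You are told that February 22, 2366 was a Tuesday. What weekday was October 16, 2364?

Friday

Count forward from the earlier date (October 16, 2364) to the later (February 22, 2366):
October 2364: 31 − 16 = 15 days remain.
Then 15 full months totalling 457 days.
February 1–22, 2366: 22 days (2366 is not a leap year).
Total: 15 + 457 + 22 = 494 days.
494 mod 7 = 4, so 4 days before Tuesday is Friday.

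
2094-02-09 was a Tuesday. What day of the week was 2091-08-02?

Thursday

Count forward from the earlier date (August 2, 2091) to the later (February 9, 2094):
Day-of-year of August 2, 2091: 214.
Day-of-year of February 9, 2094: 40.
2091 has 365 days, so 365 − 214 = 151 days remain in 2091.
Full years: 2092: 366; 2093: 365. Sum = 731.
Total: 151 + 731 + 40 = 922 days.
922 mod 7 = 5, so 5 days before Tuesday is Thursday.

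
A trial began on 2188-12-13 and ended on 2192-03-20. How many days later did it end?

1193

Day-of-year of December 13, 2188: 348.
Day-of-year of March 20, 2192: 80.
2188 has 366 days, so 366 − 348 = 18 days remain in 2188.
Full years: 2189: 365; 2190: 365; 2191: 365. Sum = 1095.
Total: 18 + 1095 + 80 = 1193 days.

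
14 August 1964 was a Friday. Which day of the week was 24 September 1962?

Count forward from the earlier date (September 24, 1962) to the later (August 14, 1964):
September 24, 1962 → September 24, 1963: 365 days.
September 1963: 30 − 24 = 6 days remain.
Then 10 full months totalling 305 days.
August 1–14, 1964: 14 days.
Residual: 325 days.
Total: 690 days.
690 mod 7 = 4, so 4 days before Friday is Monday.

Monday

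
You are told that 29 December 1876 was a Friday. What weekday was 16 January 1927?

Sunday

Day-of-year of December 29, 1876: 364.
Day-of-year of January 16, 1927: 16.
1876 has 366 days, so 366 − 364 = 2 days remain in 1876.
Full years 1877–1926: 39 common + 11 leap = 39×365 + 11×366 = 18261 days.
Total: 2 + 18261 + 16 = 18279 days.
18279 mod 7 = 2, so 2 days after Friday is Sunday.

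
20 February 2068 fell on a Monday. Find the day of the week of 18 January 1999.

Monday

Count forward from the earlier date (January 18, 1999) to the later (February 20, 2068):
Day-of-year of January 18, 1999: 18.
Day-of-year of February 20, 2068: 51.
1999 has 365 days, so 365 − 18 = 347 days remain in 1999.
Full years 2000–2067: 51 common + 17 leap = 51×365 + 17×366 = 24837 days.
Total: 347 + 24837 + 51 = 25235 days.
25235 is a multiple of 7, so 18 January 1999 falls on the same weekday: Monday.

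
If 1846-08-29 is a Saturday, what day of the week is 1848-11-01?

Wednesday

August 1846: 31 − 29 = 2 days remain.
Then 26 full months totalling 792 days.
November 1, 1848: 1 day.
Total: 2 + 792 + 1 = 795 days.
795 mod 7 = 4, so 4 days after Saturday is Wednesday.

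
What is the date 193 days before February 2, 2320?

July 24, 2319

Count 193 days before February 2, 2320:
Day-of-year of July 24, 2319: 205.
Day-of-year of February 2, 2320: 33.
2319 has 365 days, so 365 − 205 = 160 days remain in 2319.
Total: 160 + 33 = 193 days.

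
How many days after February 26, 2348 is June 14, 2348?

February 2348: 29 − 26 = 3 days remain (2348 is a leap year, so February has 29 days).
Then March (31), April (30), May (31): 31 + 30 + 31 = 92 days.
June 1–14, 2348: 14 days.
Total: 3 + 92 + 14 = 109 days.

109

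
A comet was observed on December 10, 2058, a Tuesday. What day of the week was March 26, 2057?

Monday

Count forward from the earlier date (March 26, 2057) to the later (December 10, 2058):
March 2057: 31 − 26 = 5 days remain.
Then 20 full months totalling 609 days.
December 1–10, 2058: 10 days.
Total: 5 + 609 + 10 = 624 days.
624 mod 7 = 1, so 1 day before Tuesday is Monday.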